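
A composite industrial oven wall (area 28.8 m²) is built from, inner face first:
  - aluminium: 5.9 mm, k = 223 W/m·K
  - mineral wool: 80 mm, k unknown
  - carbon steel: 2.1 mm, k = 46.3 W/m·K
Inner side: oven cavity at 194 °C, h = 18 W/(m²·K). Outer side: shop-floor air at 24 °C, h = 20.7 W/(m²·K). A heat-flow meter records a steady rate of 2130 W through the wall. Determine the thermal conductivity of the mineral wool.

Model the wall as resistances in series:
R_inner film = 1/(h_i·A) = 1/(18×28.8) = 0.001929 K/W
R_aluminium = L/(kA) = 0.0059/(223×28.8) = 9.187×10^-7 K/W
R_carbon steel = L/(kA) = 0.0021/(46.3×28.8) = 1.575×10^-6 K/W
R_outer film = 1/(h_o·A) = 1/(20.7×28.8) = 0.001677 K/W
Sum of known resistances R_other = 0.003609 K/W
Total R = ΔT/Q = 170/2130 = 0.07981 K/W
R_mineral wool = R_total − R_other = 0.0762 K/W
k = L/(R·A) = 0.08/(0.0762×28.8)

k ≈ 0.0365 W/(m·K)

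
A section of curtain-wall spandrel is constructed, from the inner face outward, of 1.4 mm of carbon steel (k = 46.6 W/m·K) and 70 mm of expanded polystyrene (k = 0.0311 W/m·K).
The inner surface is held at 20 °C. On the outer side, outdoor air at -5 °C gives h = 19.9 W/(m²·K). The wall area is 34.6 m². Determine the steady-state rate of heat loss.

Series thermal resistances:
R_carbon steel = L/(kA) = 0.0014/(46.6×34.6) = 8.683×10^-7 K/W
R_expanded polystyrene = L/(kA) = 0.07/(0.0311×34.6) = 0.06505 K/W
R_outer film = 1/(h_o·A) = 1/(19.9×34.6) = 0.001452 K/W
R_total = 0.06651 K/W
Q = ΔT / R_total = 25 / 0.06651

Q ≈ 376 W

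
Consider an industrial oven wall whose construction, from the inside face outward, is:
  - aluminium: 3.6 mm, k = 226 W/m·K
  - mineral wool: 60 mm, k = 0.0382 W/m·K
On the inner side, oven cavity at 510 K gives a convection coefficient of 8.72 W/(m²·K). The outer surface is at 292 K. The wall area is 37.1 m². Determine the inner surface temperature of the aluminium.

Series thermal resistances:
R_inner film = 1/(h_i·A) = 1/(8.72×37.1) = 0.003091 K/W
R_aluminium = L/(kA) = 0.0036/(226×37.1) = 4.294×10^-7 K/W
R_mineral wool = L/(kA) = 0.06/(0.0382×37.1) = 0.04234 K/W
R_total = 0.04543 K/W;  Q = ΔT/R_total = 218/0.04543 = 4799 W
T_interface = T_inner − Q·ΣR(inner→interface) = 510 − 4800×0.003091

T ≈ 495 K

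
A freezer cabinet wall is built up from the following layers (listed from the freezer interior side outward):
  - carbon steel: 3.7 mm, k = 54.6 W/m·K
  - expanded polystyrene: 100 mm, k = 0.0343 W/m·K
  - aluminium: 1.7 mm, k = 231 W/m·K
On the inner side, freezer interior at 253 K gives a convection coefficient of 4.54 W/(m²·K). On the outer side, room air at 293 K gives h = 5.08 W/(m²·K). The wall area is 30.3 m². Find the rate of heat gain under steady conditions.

Model the wall as resistances in series:
R_inner film = 1/(h_i·A) = 1/(4.54×30.3) = 0.007269 K/W
R_carbon steel = L/(kA) = 0.0037/(54.6×30.3) = 2.236×10^-6 K/W
R_expanded polystyrene = L/(kA) = 0.1/(0.0343×30.3) = 0.09622 K/W
R_aluminium = L/(kA) = 0.0017/(231×30.3) = 2.429×10^-7 K/W
R_outer film = 1/(h_o·A) = 1/(5.08×30.3) = 0.006497 K/W
R_total = 0.11 K/W
Q = ΔT / R_total = 40 / 0.11

Q ≈ 364 W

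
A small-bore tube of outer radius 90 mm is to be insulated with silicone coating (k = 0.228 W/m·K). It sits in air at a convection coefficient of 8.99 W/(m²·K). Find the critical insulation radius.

For a cylinder r_cr = k/h = 0.228/8.99
r_cr = 25.4 mm; since the bare radius (90 mm) is above r_cr, any added insulation will reduce heat loss.

r_cr ≈ 25.4 mm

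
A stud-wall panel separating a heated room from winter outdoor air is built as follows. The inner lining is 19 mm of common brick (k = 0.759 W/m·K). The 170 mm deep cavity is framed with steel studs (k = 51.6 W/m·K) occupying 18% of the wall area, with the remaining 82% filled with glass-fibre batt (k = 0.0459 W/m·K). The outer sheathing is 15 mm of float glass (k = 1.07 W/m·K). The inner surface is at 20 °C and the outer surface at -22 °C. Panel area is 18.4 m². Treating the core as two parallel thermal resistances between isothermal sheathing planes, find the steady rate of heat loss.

Sheathing layers in series; stud and cavity paths in parallel between them.
R_inner = 0.019/(0.759×18.4) = 0.00136 K/W
R_stud  = 0.17/(51.6×0.18×18.4) = 9.947×10^-4 K/W
R_cav   = 0.17/(0.0459×0.82×18.4) = 0.2455 K/W
1/R_core = 1/R_stud + 1/R_cav → R_core = 9.907×10^-4 K/W
R_outer = 0.015/(1.07×18.4) = 7.619×10^-4 K/W
R_total = 0.003113 K/W
Q = ΔT/R_total = 42/0.003113

Q ≈ 13500 W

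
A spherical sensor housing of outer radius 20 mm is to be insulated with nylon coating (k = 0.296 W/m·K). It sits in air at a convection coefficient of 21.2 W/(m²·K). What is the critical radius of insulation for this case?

For a sphere r_cr = 2k/h = 2×0.296/21.2
r_cr = 27.9 mm; since the bare radius (20 mm) is below r_cr, adding a thin layer of insulation will *increase* heat loss.

r_cr ≈ 27.9 mm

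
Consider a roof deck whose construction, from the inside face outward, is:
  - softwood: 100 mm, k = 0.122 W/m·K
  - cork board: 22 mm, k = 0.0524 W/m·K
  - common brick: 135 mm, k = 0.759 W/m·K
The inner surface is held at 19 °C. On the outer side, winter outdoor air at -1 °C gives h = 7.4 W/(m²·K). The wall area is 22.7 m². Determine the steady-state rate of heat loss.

Model the wall as resistances in series:
R_softwood = L/(kA) = 0.1/(0.122×22.7) = 0.03611 K/W
R_cork board = L/(kA) = 0.022/(0.0524×22.7) = 0.0185 K/W
R_common brick = L/(kA) = 0.135/(0.759×22.7) = 0.007835 K/W
R_outer film = 1/(h_o·A) = 1/(7.4×22.7) = 0.005953 K/W
R_total = 0.06839 K/W
Q = ΔT / R_total = 20 / 0.06839

Q ≈ 292 W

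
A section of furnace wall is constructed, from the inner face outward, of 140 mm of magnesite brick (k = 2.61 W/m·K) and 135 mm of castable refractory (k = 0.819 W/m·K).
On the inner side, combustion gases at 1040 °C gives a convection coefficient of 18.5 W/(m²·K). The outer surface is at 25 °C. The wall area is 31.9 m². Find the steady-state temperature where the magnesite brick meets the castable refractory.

T ≈ 639 °C

Thermal resistances in series:
R_inner film = 1/(h_i·A) = 1/(18.5×31.9) = 0.001694 K/W
R_magnesite brick = L/(kA) = 0.14/(2.61×31.9) = 0.001681 K/W
R_castable refractory = L/(kA) = 0.135/(0.819×31.9) = 0.005167 K/W
R_total = 0.008543 K/W;  Q = ΔT/R_total = 1015/0.008543 = 118800 W
T_interface = T_inner − Q·ΣR(inner→interface) = 1040 − 119000×0.003376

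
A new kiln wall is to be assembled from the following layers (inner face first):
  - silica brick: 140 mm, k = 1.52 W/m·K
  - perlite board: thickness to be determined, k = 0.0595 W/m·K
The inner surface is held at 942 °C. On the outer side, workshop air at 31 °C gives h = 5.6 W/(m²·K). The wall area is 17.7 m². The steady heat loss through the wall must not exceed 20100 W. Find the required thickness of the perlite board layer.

Thermal resistances in series:
R_silica brick = L/(kA) = 0.14/(1.52×17.7) = 0.005204 K/W
R_outer film = 1/(h_o·A) = 1/(5.6×17.7) = 0.01009 K/W
Sum of the known resistances R_other = 0.01529 K/W
Required total resistance R_tot = ΔT/Q_allow = 911/20100 = 0.04532 K/W
R_perlite board = R_tot − R_other = 0.03003 K/W
L = R·k·A = 0.03003×0.0595×17.7

L ≈ 31.6 mm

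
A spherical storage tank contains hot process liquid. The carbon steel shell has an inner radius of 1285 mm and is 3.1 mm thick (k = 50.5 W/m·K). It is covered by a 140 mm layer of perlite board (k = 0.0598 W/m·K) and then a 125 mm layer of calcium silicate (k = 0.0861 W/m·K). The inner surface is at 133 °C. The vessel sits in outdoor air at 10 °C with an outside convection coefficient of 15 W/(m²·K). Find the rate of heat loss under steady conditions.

Spherical conduction: R = (1/r_in − 1/r_out)/(4πk) per layer; series-sum.
R_carbon steel shell = (1/1.285 − 1/1.2881)/(4π×50.5) = 2.951×10^-6 K/W
R_perlite board = (1/1.2881 − 1/1.4281)/(4π×0.0598) = 0.1013 K/W
R_calcium silicate = (1/1.4281 − 1/1.5531)/(4π×0.0861) = 0.05209 K/W
R_outer film = 1/(h·4πr_o²) = 1/(15×4π×1.5531²) = 0.002199 K/W
R_total = 0.1556 K/W
Q = ΔT/R_total = 123/0.1556

Q ≈ 791 W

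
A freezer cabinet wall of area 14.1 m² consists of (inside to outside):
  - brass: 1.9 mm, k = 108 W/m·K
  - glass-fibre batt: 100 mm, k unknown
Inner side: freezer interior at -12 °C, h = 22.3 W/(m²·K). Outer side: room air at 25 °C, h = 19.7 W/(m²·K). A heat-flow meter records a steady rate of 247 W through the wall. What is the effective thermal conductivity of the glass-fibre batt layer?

Model the wall as resistances in series:
R_inner film = 1/(h_i·A) = 1/(22.3×14.1) = 0.00318 K/W
R_brass = L/(kA) = 0.0019/(108×14.1) = 1.248×10^-6 K/W
R_outer film = 1/(h_o·A) = 1/(19.7×14.1) = 0.0036 K/W
Sum of known resistances R_other = 0.006782 K/W
Total R = ΔT/Q = 37/247 = 0.1498 K/W
R_glass-fibre batt = R_total − R_other = 0.143 K/W
k = L/(R·A) = 0.1/(0.143×14.1)

k ≈ 0.0496 W/(m·K)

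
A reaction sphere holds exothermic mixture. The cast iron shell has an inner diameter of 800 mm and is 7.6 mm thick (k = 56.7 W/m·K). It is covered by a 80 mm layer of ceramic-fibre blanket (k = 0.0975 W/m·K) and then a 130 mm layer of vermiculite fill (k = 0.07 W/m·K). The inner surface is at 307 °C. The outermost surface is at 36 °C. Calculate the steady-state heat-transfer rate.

Q ≈ 331 W

Each spherical layer contributes R = (1/r_i − 1/r_o)/(4πk):
R_cast iron shell = (1/0.4 − 1/0.4076)/(4π×56.7) = 6.542×10^-5 K/W
R_ceramic-fibre blanket = (1/0.4076 − 1/0.4876)/(4π×0.0975) = 0.3285 K/W
R_vermiculite fill = (1/0.4876 − 1/0.6176)/(4π×0.07) = 0.4908 K/W
R_total = 0.8194 K/W
Q = ΔT/R_total = 271/0.8194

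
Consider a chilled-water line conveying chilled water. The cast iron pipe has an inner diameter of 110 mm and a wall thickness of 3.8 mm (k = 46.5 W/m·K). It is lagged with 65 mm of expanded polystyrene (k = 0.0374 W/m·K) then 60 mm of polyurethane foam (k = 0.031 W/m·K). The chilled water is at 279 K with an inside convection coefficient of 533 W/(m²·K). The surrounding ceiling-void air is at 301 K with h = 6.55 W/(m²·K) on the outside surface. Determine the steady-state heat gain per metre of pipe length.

Cylindrical conduction, so R = ln(r₂/r₁)/(2πkL) per layer, in series:
R_inner film = 1/(h_i·2πr₁L) = 1/(533×2π×0.055×1) = 0.005429 K/W
R_cast iron pipe wall = ln(58.8/55)/(2π×46.5×1) = 2.287×10^-4 K/W
R_expanded polystyrene = ln(123.8/58.8)/(2π×0.0374×1) = 3.168 K/W
R_polyurethane foam = ln(183.8/123.8)/(2π×0.031×1) = 2.029 K/W
R_outer film = 1/(h_o·2πr_oL) = 1/(6.55×2π×0.1838×1) = 0.1322 K/W
R_total = 5.335 K/W
Q = ΔT/R_total = 22/5.335

q′ ≈ 4.12 W/m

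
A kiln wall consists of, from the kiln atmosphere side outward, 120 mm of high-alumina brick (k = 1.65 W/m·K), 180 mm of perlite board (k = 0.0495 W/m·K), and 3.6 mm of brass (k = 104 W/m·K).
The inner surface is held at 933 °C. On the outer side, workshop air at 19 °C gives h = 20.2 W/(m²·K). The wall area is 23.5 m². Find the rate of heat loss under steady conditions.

Q ≈ 5710 W

Model the wall as resistances in series:
R_high-alumina brick = L/(kA) = 0.12/(1.65×23.5) = 0.003095 K/W
R_perlite board = L/(kA) = 0.18/(0.0495×23.5) = 0.1547 K/W
R_brass = L/(kA) = 0.0036/(104×23.5) = 1.473×10^-6 K/W
R_outer film = 1/(h_o·A) = 1/(20.2×23.5) = 0.002107 K/W
R_total = 0.1599 K/W
Q = ΔT / R_total = 914 / 0.1599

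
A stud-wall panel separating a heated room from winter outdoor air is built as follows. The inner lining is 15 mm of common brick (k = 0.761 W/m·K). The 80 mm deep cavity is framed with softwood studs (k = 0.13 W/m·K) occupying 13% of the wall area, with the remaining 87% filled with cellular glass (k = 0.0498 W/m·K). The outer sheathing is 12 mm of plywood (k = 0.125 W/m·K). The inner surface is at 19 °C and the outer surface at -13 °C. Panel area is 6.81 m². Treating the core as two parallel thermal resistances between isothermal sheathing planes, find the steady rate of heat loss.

Sheathing layers in series; stud and cavity paths in parallel between them.
R_inner = 0.015/(0.761×6.81) = 0.002894 K/W
R_stud  = 0.08/(0.13×0.13×6.81) = 0.6951 K/W
R_cav   = 0.08/(0.0498×0.87×6.81) = 0.2711 K/W
1/R_core = 1/R_stud + 1/R_cav → R_core = 0.1951 K/W
R_outer = 0.012/(0.125×6.81) = 0.0141 K/W
R_total = 0.212 K/W
Q = ΔT/R_total = 32/0.212

Q ≈ 151 W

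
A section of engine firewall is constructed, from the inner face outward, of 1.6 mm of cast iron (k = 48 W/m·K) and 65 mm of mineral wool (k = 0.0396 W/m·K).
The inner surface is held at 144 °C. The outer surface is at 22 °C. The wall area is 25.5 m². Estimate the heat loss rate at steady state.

Series thermal resistances:
R_cast iron = L/(kA) = 0.0016/(48×25.5) = 1.307×10^-6 K/W
R_mineral wool = L/(kA) = 0.065/(0.0396×25.5) = 0.06437 K/W
R_total = 0.06437 K/W
Q = ΔT / R_total = 122 / 0.06437

Q ≈ 1900 W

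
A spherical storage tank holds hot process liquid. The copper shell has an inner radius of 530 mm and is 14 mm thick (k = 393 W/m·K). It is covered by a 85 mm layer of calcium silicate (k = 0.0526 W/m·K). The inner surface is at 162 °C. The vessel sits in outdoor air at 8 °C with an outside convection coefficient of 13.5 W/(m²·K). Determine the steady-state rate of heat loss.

For a spherical shell R = (1/r₁ − 1/r₂)/(4πk); film R = 1/(h·4πr²). In series:
R_copper shell = (1/0.53 − 1/0.544)/(4π×393) = 9.832×10^-6 K/W
R_calcium silicate = (1/0.544 − 1/0.629)/(4π×0.0526) = 0.3758 K/W
R_outer film = 1/(h·4πr_o²) = 1/(13.5×4π×0.629²) = 0.0149 K/W
R_total = 0.3907 K/W
Q = ΔT/R_total = 154/0.3907

Q ≈ 394 W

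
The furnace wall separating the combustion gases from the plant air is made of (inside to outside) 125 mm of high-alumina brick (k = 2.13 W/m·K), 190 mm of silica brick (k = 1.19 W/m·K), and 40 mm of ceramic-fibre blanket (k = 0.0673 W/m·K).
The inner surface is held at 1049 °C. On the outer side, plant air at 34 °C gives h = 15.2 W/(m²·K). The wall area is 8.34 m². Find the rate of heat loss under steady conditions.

Model the wall as resistances in series:
R_high-alumina brick = L/(kA) = 0.125/(2.13×8.34) = 0.007037 K/W
R_silica brick = L/(kA) = 0.19/(1.19×8.34) = 0.01914 K/W
R_ceramic-fibre blanket = L/(kA) = 0.04/(0.0673×8.34) = 0.07127 K/W
R_outer film = 1/(h_o·A) = 1/(15.2×8.34) = 0.007888 K/W
R_total = 0.1053 K/W
Q = ΔT / R_total = 1015 / 0.1053

Q ≈ 9640 W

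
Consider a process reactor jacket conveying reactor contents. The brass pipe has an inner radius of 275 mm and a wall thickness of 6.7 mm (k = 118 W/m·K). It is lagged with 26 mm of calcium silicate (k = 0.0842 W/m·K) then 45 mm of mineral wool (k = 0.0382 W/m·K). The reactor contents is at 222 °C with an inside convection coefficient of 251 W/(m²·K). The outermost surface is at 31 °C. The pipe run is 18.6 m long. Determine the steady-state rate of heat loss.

Radial resistances (cylindrical: R_cond = ln(r_o/r_i)/(2πkL), R_conv = 1/(h·2πrL)):
R_inner film = 1/(h_i·2πr₁L) = 1/(251×2π×0.275×18.6) = 1.24×10^-4 K/W
R_brass pipe wall = ln(281.7/275)/(2π×118×18.6) = 1.746×10^-6 K/W
R_calcium silicate = ln(307.7/281.7)/(2π×0.0842×18.6) = 0.008972 K/W
R_mineral wool = ln(352.7/307.7)/(2π×0.0382×18.6) = 0.03057 K/W
R_total = 0.03967 K/W
Q = ΔT/R_total = 191/0.03967

Q ≈ 4810 W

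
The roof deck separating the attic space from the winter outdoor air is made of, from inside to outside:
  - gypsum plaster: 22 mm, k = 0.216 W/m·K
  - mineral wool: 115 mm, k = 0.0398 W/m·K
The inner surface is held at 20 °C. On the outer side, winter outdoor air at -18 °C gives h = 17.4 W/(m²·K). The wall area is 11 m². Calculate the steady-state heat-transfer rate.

Q ≈ 137 W

Model the wall as resistances in series:
R_gypsum plaster = L/(kA) = 0.022/(0.216×11) = 0.009259 K/W
R_mineral wool = L/(kA) = 0.115/(0.0398×11) = 0.2627 K/W
R_outer film = 1/(h_o·A) = 1/(17.4×11) = 0.005225 K/W
R_total = 0.2772 K/W
Q = ΔT / R_total = 38 / 0.2772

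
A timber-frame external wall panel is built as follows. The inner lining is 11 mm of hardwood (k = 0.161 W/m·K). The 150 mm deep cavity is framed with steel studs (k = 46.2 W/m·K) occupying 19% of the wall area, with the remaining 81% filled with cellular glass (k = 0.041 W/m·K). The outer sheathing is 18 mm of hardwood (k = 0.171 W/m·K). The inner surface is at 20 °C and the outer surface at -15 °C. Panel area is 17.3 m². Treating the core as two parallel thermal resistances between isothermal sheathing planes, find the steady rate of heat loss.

Q ≈ 3180 W

Sheathing layers in series; stud and cavity paths in parallel between them.
R_inner = 0.011/(0.161×17.3) = 0.003949 K/W
R_stud  = 0.15/(46.2×0.19×17.3) = 9.878×10^-4 K/W
R_cav   = 0.15/(0.041×0.81×17.3) = 0.2611 K/W
1/R_core = 1/R_stud + 1/R_cav → R_core = 9.84×10^-4 K/W
R_outer = 0.018/(0.171×17.3) = 0.006085 K/W
R_total = 0.01102 K/W
Q = ΔT/R_total = 35/0.01102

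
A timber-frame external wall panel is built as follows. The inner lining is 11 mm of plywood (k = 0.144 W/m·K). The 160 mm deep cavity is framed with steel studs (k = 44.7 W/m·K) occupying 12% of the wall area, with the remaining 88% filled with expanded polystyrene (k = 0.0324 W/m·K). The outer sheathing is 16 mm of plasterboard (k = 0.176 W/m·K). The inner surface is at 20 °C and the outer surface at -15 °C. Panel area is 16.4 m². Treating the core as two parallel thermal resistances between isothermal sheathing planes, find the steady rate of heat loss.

Sheathing layers in series; stud and cavity paths in parallel between them.
R_inner = 0.011/(0.144×16.4) = 0.004658 K/W
R_stud  = 0.16/(44.7×0.12×16.4) = 0.001819 K/W
R_cav   = 0.16/(0.0324×0.88×16.4) = 0.3422 K/W
1/R_core = 1/R_stud + 1/R_cav → R_core = 0.001809 K/W
R_outer = 0.016/(0.176×16.4) = 0.005543 K/W
R_total = 0.01201 K/W
Q = ΔT/R_total = 35/0.01201

Q ≈ 2910 W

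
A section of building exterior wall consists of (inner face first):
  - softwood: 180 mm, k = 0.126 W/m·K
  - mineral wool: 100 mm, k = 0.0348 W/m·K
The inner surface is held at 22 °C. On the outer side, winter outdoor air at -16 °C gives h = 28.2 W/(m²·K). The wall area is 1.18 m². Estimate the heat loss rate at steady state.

Thermal resistances in series:
R_softwood = L/(kA) = 0.18/(0.126×1.18) = 1.211 K/W
R_mineral wool = L/(kA) = 0.1/(0.0348×1.18) = 2.435 K/W
R_outer film = 1/(h_o·A) = 1/(28.2×1.18) = 0.03005 K/W
R_total = 3.676 K/W
Q = ΔT / R_total = 38 / 3.676

Q ≈ 10.3 W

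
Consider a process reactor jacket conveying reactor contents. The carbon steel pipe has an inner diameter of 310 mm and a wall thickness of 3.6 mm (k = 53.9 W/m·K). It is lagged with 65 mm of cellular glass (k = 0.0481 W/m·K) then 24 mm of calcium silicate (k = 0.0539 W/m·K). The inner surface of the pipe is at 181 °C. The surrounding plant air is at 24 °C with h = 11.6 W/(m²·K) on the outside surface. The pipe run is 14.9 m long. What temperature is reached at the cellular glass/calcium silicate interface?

Cylindrical conduction, so R = ln(r₂/r₁)/(2πkL) per layer, in series:
R_carbon steel pipe wall = ln(158.6/155)/(2π×53.9×14.9) = 4.55×10^-6 K/W
R_cellular glass = ln(223.6/158.6)/(2π×0.0481×14.9) = 0.07627 K/W
R_calcium silicate = ln(247.6/223.6)/(2π×0.0539×14.9) = 0.0202 K/W
R_outer film = 1/(h_o·2πr_oL) = 1/(11.6×2π×0.2476×14.9) = 0.003719 K/W
R_total = 0.1002 K/W
Q = ΔT/R_total = 157/0.1002
Q = 1570 W
T_interface = T_inner − Q·ΣR(inner→interface) = 181 − 1570×0.07628

T ≈ 61.5 °C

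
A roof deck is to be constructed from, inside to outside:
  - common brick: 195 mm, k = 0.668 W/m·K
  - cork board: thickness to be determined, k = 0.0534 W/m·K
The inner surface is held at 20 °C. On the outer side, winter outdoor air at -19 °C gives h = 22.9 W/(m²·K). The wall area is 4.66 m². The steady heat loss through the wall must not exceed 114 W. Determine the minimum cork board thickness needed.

Model the wall as resistances in series:
R_common brick = L/(kA) = 0.195/(0.668×4.66) = 0.06264 K/W
R_outer film = 1/(h_o·A) = 1/(22.9×4.66) = 0.009371 K/W
Sum of the known resistances R_other = 0.07201 K/W
Required total resistance R_tot = ΔT/Q_allow = 39/114 = 0.3421 K/W
R_cork board = R_tot − R_other = 0.2701 K/W
L = R·k·A = 0.2701×0.0534×4.66

L ≈ 67.2 mm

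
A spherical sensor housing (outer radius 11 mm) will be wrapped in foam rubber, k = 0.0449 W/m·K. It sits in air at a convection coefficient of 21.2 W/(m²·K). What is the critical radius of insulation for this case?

For a sphere r_cr = 2k/h = 2×0.0449/21.2
r_cr = 4.24 mm; since the bare radius (11 mm) is above r_cr, any added insulation will reduce heat loss.

r_cr ≈ 4.24 mm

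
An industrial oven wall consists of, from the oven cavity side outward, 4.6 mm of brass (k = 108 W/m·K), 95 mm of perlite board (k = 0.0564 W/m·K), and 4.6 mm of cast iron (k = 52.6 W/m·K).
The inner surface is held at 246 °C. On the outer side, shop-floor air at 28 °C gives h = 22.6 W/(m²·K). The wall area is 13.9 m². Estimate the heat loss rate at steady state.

Treating each layer as a thermal resistance in series:
R_brass = L/(kA) = 0.0046/(108×13.9) = 3.064×10^-6 K/W
R_perlite board = L/(kA) = 0.095/(0.0564×13.9) = 0.1212 K/W
R_cast iron = L/(kA) = 0.0046/(52.6×13.9) = 6.292×10^-6 K/W
R_outer film = 1/(h_o·A) = 1/(22.6×13.9) = 0.003183 K/W
R_total = 0.1244 K/W
Q = ΔT / R_total = 218 / 0.1244

Q ≈ 1750 W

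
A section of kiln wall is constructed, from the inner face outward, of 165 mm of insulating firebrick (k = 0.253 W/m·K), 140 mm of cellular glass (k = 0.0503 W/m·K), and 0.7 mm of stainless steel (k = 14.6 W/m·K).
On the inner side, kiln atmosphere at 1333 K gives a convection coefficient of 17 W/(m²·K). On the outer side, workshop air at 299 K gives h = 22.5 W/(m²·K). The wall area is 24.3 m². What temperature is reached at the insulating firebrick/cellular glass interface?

T ≈ 1130 K

Thermal resistances in series:
R_inner film = 1/(h_i·A) = 1/(17×24.3) = 0.002421 K/W
R_insulating firebrick = L/(kA) = 0.165/(0.253×24.3) = 0.02684 K/W
R_cellular glass = L/(kA) = 0.14/(0.0503×24.3) = 0.1145 K/W
R_stainless steel = L/(kA) = 0.0007/(14.6×24.3) = 1.973×10^-6 K/W
R_outer film = 1/(h_o·A) = 1/(22.5×24.3) = 0.001829 K/W
R_total = 0.1456 K/W;  Q = ΔT/R_total = 1034/0.1456 = 7100 W
T_interface = T_inner − Q·ΣR(inner→interface) = 1333 − 7100×0.02926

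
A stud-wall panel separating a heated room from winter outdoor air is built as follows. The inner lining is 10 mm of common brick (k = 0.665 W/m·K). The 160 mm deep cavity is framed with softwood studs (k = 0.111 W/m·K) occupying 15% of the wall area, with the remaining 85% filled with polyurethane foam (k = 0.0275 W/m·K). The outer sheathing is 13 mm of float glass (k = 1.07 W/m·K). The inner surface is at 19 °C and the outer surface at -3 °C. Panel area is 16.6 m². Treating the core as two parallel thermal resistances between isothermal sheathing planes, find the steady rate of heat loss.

Sheathing layers in series; stud and cavity paths in parallel between them.
R_inner = 0.01/(0.665×16.6) = 9.059×10^-4 K/W
R_stud  = 0.16/(0.111×0.15×16.6) = 0.5789 K/W
R_cav   = 0.16/(0.0275×0.85×16.6) = 0.4123 K/W
1/R_core = 1/R_stud + 1/R_cav → R_core = 0.2408 K/W
R_outer = 0.013/(1.07×16.6) = 7.319×10^-4 K/W
R_total = 0.2425 K/W
Q = ΔT/R_total = 22/0.2425

Q ≈ 90.7 W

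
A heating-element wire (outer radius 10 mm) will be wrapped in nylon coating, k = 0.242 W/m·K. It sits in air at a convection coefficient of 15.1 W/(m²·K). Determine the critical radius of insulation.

For a cylinder r_cr = k/h = 0.242/15.1
r_cr = 16 mm; since the bare radius (10 mm) is below r_cr, adding a thin layer of insulation will *increase* heat loss.

r_cr ≈ 16 mm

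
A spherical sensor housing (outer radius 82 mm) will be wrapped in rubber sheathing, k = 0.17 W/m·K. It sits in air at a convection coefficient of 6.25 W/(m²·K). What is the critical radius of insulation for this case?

r_cr ≈ 54.4 mm

For a sphere r_cr = 2k/h = 2×0.17/6.25
r_cr = 54.4 mm; since the bare radius (82 mm) is above r_cr, any added insulation will reduce heat loss.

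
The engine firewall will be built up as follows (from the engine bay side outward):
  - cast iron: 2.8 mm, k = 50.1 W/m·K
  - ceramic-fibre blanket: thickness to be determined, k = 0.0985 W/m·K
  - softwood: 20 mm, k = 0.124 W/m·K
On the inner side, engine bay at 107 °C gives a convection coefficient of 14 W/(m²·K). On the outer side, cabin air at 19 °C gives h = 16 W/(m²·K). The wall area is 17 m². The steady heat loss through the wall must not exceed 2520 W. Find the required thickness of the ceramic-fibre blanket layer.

Thermal resistances in series:
R_inner film = 1/(h_i·A) = 1/(14×17) = 0.004202 K/W
R_cast iron = L/(kA) = 0.0028/(50.1×17) = 3.288×10^-6 K/W
R_softwood = L/(kA) = 0.02/(0.124×17) = 0.009488 K/W
R_outer film = 1/(h_o·A) = 1/(16×17) = 0.003676 K/W
Sum of the known resistances R_other = 0.01737 K/W
Required total resistance R_tot = ΔT/Q_allow = 88/2520 = 0.03492 K/W
R_ceramic-fibre blanket = R_tot − R_other = 0.01755 K/W
L = R·k·A = 0.01755×0.0985×17

L ≈ 29.4 mm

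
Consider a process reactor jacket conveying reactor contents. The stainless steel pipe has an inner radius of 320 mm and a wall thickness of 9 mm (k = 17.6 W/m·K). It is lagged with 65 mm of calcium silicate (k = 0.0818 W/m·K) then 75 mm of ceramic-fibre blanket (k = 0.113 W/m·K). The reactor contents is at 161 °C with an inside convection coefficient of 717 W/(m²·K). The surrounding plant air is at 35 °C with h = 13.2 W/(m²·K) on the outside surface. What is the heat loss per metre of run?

Treating each annulus and film as a series resistance:
R_inner film = 1/(h_i·2πr₁L) = 1/(717×2π×0.32×1) = 6.937×10^-4 K/W
R_stainless steel pipe wall = ln(329/320)/(2π×17.6×1) = 2.508×10^-4 K/W
R_calcium silicate = ln(394/329)/(2π×0.0818×1) = 0.3508 K/W
R_ceramic-fibre blanket = ln(469/394)/(2π×0.113×1) = 0.2454 K/W
R_outer film = 1/(h_o·2πr_oL) = 1/(13.2×2π×0.469×1) = 0.02571 K/W
R_total = 0.6229 K/W
Q = ΔT/R_total = 126/0.6229

q′ ≈ 202 W/m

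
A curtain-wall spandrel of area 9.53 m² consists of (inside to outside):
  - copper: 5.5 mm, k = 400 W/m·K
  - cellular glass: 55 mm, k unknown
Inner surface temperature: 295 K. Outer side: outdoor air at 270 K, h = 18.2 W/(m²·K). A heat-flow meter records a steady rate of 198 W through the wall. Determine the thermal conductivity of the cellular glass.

k ≈ 0.0479 W/(m·K)

Model the wall as resistances in series:
R_copper = L/(kA) = 0.0055/(400×9.53) = 1.443×10^-6 K/W
R_outer film = 1/(h_o·A) = 1/(18.2×9.53) = 0.005765 K/W
Sum of known resistances R_other = 0.005767 K/W
Total R = ΔT/Q = 25/198 = 0.1263 K/W
R_cellular glass = R_total − R_other = 0.1205 K/W
k = L/(R·A) = 0.055/(0.1205×9.53)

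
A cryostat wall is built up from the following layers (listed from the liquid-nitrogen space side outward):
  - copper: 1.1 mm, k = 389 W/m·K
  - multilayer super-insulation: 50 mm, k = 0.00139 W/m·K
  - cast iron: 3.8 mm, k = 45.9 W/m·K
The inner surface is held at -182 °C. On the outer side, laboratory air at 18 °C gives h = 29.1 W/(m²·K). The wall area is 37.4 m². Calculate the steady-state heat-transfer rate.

Treating each layer as a thermal resistance in series:
R_copper = L/(kA) = 0.0011/(389×37.4) = 7.561×10^-8 K/W
R_multilayer super-insulation = L/(kA) = 0.05/(0.00139×37.4) = 0.9618 K/W
R_cast iron = L/(kA) = 0.0038/(45.9×37.4) = 2.214×10^-6 K/W
R_outer film = 1/(h_o·A) = 1/(29.1×37.4) = 9.188×10^-4 K/W
R_total = 0.9627 K/W
Q = ΔT / R_total = 200 / 0.9627

Q ≈ 208 W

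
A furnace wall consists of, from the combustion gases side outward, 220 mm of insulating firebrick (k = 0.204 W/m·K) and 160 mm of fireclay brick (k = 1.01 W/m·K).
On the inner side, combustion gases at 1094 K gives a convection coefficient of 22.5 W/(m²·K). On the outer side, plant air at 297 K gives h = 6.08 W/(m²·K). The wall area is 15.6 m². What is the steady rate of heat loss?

Q ≈ 8600 W

Treating each layer as a thermal resistance in series:
R_inner film = 1/(h_i·A) = 1/(22.5×15.6) = 0.002849 K/W
R_insulating firebrick = L/(kA) = 0.22/(0.204×15.6) = 0.06913 K/W
R_fireclay brick = L/(kA) = 0.16/(1.01×15.6) = 0.01015 K/W
R_outer film = 1/(h_o·A) = 1/(6.08×15.6) = 0.01054 K/W
R_total = 0.09268 K/W
Q = ΔT / R_total = 797 / 0.09268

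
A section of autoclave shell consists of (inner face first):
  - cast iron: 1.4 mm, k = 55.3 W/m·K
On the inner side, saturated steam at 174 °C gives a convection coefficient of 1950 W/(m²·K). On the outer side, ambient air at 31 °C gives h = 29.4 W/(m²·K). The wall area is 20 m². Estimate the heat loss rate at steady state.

Q ≈ 82800 W

Series thermal resistances:
R_inner film = 1/(h_i·A) = 1/(1950×20) = 2.564×10^-5 K/W
R_cast iron = L/(kA) = 0.0014/(55.3×20) = 1.266×10^-6 K/W
R_outer film = 1/(h_o·A) = 1/(29.4×20) = 0.001701 K/W
R_total = 0.001728 K/W
Q = ΔT / R_total = 143 / 0.001728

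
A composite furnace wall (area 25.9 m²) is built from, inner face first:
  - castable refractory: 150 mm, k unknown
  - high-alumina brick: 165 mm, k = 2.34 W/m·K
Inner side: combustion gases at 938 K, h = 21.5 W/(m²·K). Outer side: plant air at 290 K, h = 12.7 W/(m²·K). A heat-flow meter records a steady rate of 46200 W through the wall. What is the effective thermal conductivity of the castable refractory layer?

k ≈ 0.895 W/(m·K)

Treating each layer as a thermal resistance in series:
R_inner film = 1/(h_i·A) = 1/(21.5×25.9) = 0.001796 K/W
R_high-alumina brick = L/(kA) = 0.165/(2.34×25.9) = 0.002723 K/W
R_outer film = 1/(h_o·A) = 1/(12.7×25.9) = 0.00304 K/W
Sum of known resistances R_other = 0.007558 K/W
Total R = ΔT/Q = 648/46200 = 0.01403 K/W
R_castable refractory = R_total − R_other = 0.006467 K/W
k = L/(R·A) = 0.15/(0.006467×25.9)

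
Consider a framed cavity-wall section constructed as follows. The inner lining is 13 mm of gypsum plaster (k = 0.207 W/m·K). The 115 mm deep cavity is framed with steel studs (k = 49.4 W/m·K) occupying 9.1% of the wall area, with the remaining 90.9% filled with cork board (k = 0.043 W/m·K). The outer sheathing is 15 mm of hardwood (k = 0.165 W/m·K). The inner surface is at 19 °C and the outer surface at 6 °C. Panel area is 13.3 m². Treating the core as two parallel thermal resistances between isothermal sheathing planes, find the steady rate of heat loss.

Sheathing layers in series; stud and cavity paths in parallel between them.
R_inner = 0.013/(0.207×13.3) = 0.004722 K/W
R_stud  = 0.115/(49.4×0.091×13.3) = 0.001923 K/W
R_cav   = 0.115/(0.043×0.909×13.3) = 0.2212 K/W
1/R_core = 1/R_stud + 1/R_cav → R_core = 0.001907 K/W
R_outer = 0.015/(0.165×13.3) = 0.006835 K/W
R_total = 0.01346 K/W
Q = ΔT/R_total = 13/0.01346

Q ≈ 966 W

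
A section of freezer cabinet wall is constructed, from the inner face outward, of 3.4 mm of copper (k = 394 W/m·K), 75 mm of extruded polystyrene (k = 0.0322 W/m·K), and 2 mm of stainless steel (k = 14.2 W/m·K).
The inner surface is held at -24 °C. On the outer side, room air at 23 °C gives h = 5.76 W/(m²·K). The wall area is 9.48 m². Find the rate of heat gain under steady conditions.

Treating each layer as a thermal resistance in series:
R_copper = L/(kA) = 0.0034/(394×9.48) = 9.103×10^-7 K/W
R_extruded polystyrene = L/(kA) = 0.075/(0.0322×9.48) = 0.2457 K/W
R_stainless steel = L/(kA) = 0.002/(14.2×9.48) = 1.486×10^-5 K/W
R_outer film = 1/(h_o·A) = 1/(5.76×9.48) = 0.01831 K/W
R_total = 0.264 K/W
Q = ΔT / R_total = 47 / 0.264

Q ≈ 178 W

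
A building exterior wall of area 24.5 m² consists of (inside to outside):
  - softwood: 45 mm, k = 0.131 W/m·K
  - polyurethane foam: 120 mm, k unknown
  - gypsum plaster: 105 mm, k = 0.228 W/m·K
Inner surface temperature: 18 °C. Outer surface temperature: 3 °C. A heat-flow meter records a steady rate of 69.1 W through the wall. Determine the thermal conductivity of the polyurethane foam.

Model the wall as resistances in series:
R_softwood = L/(kA) = 0.045/(0.131×24.5) = 0.01402 K/W
R_gypsum plaster = L/(kA) = 0.105/(0.228×24.5) = 0.0188 K/W
Sum of known resistances R_other = 0.03282 K/W
Total R = ΔT/Q = 15/69.1 = 0.2171 K/W
R_polyurethane foam = R_total − R_other = 0.1843 K/W
k = L/(R·A) = 0.12/(0.1843×24.5)

k ≈ 0.0266 W/(m·K)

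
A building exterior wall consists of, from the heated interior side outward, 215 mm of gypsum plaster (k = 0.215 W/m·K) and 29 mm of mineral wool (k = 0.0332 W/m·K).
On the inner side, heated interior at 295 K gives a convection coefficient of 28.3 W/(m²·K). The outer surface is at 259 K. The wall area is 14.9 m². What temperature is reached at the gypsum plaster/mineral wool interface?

T ≈ 275 K

Treating each layer as a thermal resistance in series:
R_inner film = 1/(h_i·A) = 1/(28.3×14.9) = 0.002372 K/W
R_gypsum plaster = L/(kA) = 0.215/(0.215×14.9) = 0.06711 K/W
R_mineral wool = L/(kA) = 0.029/(0.0332×14.9) = 0.05862 K/W
R_total = 0.1281 K/W;  Q = ΔT/R_total = 36/0.1281 = 281 W
T_interface = T_inner − Q·ΣR(inner→interface) = 295 − 281×0.06949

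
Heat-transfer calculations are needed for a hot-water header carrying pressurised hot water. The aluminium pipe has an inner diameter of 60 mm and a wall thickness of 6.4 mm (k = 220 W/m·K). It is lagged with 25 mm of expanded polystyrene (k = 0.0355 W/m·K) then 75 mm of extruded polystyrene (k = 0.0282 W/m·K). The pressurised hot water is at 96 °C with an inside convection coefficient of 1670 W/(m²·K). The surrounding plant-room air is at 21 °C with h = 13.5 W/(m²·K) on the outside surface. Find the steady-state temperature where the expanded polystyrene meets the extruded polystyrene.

T ≈ 70.6 °C

Per-layer cylindrical resistances, series-summed:
R_inner film = 1/(h_i·2πr₁L) = 1/(1670×2π×0.03×1) = 0.003177 K/W
R_aluminium pipe wall = ln(36.4/30)/(2π×220×1) = 1.399×10^-4 K/W
R_expanded polystyrene = ln(61.4/36.4)/(2π×0.0355×1) = 2.344 K/W
R_extruded polystyrene = ln(136.4/61.4)/(2π×0.0282×1) = 4.505 K/W
R_outer film = 1/(h_o·2πr_oL) = 1/(13.5×2π×0.1364×1) = 0.08643 K/W
R_total = 6.939 K/W
Q = ΔT/R_total = 75/6.939
Q = 10.8 W/m
T_interface = T_inner − Q·ΣR(inner→interface) = 96 − 10.8×2.347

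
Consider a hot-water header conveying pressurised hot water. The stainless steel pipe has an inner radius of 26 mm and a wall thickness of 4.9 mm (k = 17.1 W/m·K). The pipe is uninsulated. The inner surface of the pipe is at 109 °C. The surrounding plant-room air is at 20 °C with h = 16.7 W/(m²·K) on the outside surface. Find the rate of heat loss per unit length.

For a radial system each layer contributes R = ln(r_out/r_in)/(2πkL); films add R = 1/(hA).
R_stainless steel pipe wall = ln(30.9/26)/(2π×17.1×1) = 0.001607 K/W
R_outer film = 1/(h_o·2πr_oL) = 1/(16.7×2π×0.0309×1) = 0.3084 K/W
R_total = 0.31 K/W
Q = ΔT/R_total = 89/0.31

q′ ≈ 287 W/m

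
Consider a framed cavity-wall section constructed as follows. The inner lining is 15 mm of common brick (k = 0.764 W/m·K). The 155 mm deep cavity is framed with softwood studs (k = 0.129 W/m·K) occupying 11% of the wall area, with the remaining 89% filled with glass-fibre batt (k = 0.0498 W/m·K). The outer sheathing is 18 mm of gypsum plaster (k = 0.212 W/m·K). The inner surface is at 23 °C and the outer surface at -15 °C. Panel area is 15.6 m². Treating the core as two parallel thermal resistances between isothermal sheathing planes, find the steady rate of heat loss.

Q ≈ 215 W

Sheathing layers in series; stud and cavity paths in parallel between them.
R_inner = 0.015/(0.764×15.6) = 0.001259 K/W
R_stud  = 0.155/(0.129×0.11×15.6) = 0.7002 K/W
R_cav   = 0.155/(0.0498×0.89×15.6) = 0.2242 K/W
1/R_core = 1/R_stud + 1/R_cav → R_core = 0.1698 K/W
R_outer = 0.018/(0.212×15.6) = 0.005443 K/W
R_total = 0.1765 K/W
Q = ΔT/R_total = 38/0.1765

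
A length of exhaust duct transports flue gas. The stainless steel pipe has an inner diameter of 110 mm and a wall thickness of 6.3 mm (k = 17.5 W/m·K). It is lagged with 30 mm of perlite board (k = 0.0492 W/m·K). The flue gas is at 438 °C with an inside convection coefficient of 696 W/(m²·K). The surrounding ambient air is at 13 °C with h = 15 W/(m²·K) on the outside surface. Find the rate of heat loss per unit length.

For a radial system each layer contributes R = ln(r_out/r_in)/(2πkL); films add R = 1/(hA).
R_inner film = 1/(h_i·2πr₁L) = 1/(696×2π×0.055×1) = 0.004158 K/W
R_stainless steel pipe wall = ln(61.3/55)/(2π×17.5×1) = 9.863×10^-4 K/W
R_perlite board = ln(91.3/61.3)/(2π×0.0492×1) = 1.289 K/W
R_outer film = 1/(h_o·2πr_oL) = 1/(15×2π×0.0913×1) = 0.1162 K/W
R_total = 1.41 K/W
Q = ΔT/R_total = 425/1.41

q′ ≈ 301 W/m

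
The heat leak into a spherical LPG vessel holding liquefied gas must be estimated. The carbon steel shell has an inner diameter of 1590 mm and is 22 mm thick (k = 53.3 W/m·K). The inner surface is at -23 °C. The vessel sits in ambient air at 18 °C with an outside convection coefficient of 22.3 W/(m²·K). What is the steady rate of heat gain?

Q ≈ 7600 W

Each spherical layer contributes R = (1/r_i − 1/r_o)/(4πk):
R_carbon steel shell = (1/0.795 − 1/0.817)/(4π×53.3) = 5.057×10^-5 K/W
R_outer film = 1/(h·4πr_o²) = 1/(22.3×4π×0.817²) = 0.005346 K/W
R_total = 0.005397 K/W
Q = ΔT/R_total = 41/0.005397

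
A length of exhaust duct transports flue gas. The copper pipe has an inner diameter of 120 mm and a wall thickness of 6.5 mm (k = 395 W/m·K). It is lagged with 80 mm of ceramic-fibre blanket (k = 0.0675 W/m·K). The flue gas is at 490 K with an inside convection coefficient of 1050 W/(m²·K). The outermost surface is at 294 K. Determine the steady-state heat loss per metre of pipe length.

q′ ≈ 105 W/m

Radial resistances (cylindrical: R_cond = ln(r_o/r_i)/(2πkL), R_conv = 1/(h·2πrL)):
R_inner film = 1/(h_i·2πr₁L) = 1/(1050×2π×0.06×1) = 0.002526 K/W
R_copper pipe wall = ln(66.5/60)/(2π×395×1) = 4.144×10^-5 K/W
R_ceramic-fibre blanket = ln(146.5/66.5)/(2π×0.0675×1) = 1.862 K/W
R_total = 1.865 K/W
Q = ΔT/R_total = 196/1.865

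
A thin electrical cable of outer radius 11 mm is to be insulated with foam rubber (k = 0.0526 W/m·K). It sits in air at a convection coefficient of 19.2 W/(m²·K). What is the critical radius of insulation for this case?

r_cr ≈ 2.74 mm

For a cylinder r_cr = k/h = 0.0526/19.2
r_cr = 2.74 mm; since the bare radius (11 mm) is above r_cr, any added insulation will reduce heat loss.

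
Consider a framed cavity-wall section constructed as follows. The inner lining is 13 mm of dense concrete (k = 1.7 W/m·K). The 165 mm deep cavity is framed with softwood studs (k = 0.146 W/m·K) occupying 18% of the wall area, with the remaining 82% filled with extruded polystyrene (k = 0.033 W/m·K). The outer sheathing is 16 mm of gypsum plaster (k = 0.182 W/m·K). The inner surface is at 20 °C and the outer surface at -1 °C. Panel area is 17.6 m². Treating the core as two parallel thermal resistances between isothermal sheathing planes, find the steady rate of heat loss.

Q ≈ 116 W

Sheathing layers in series; stud and cavity paths in parallel between them.
R_inner = 0.013/(1.7×17.6) = 4.345×10^-4 K/W
R_stud  = 0.165/(0.146×0.18×17.6) = 0.3567 K/W
R_cav   = 0.165/(0.033×0.82×17.6) = 0.3465 K/W
1/R_core = 1/R_stud + 1/R_cav → R_core = 0.1758 K/W
R_outer = 0.016/(0.182×17.6) = 0.004995 K/W
R_total = 0.1812 K/W
Q = ΔT/R_total = 21/0.1812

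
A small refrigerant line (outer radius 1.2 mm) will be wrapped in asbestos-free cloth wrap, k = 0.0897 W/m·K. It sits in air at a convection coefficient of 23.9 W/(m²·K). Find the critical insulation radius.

r_cr ≈ 3.75 mm

For a cylinder r_cr = k/h = 0.0897/23.9
r_cr = 3.75 mm; since the bare radius (1.2 mm) is below r_cr, adding a thin layer of insulation will *increase* heat loss.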